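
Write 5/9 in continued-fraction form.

Run the Euclidean algorithm on 5 and 9; the successive quotients are the partial quotients a_0, a_1, ... (each step inverts the fractional part left over by the previous one):
  5 = 0*9 + 5, so a_0 = 0.
  9 = 1*5 + 4, so a_1 = 1.
  5 = 1*4 + 1, so a_2 = 1.
  4 = 4*1 + 0, so a_3 = 4.
The remainder reaches 0 after 4 divisions, so the expansion has 4 partial quotients, read off in order.

[0; 1, 1, 4]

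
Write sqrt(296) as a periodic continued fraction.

[17; (4, 1, 7, 1, 4, 34)]

Write x_i = (sqrt(296) + m_i)/d_i with (m_0, d_0) = (0, 1). a_0 = floor(sqrt(296)) = 17, since 17^2 = 289 <= 296 < 324 = 18^2.
Iterate m_{i+1} = d_i*a_i - m_i, d_{i+1} = (296 - m_{i+1}^2)/d_i, a_{i+1} = floor((a_0 + m_{i+1})/d_{i+1}):
  m_1 = 1*17 - 0 = 17, d_1 = (296 - 17^2)/1 = 7/1 = 7, a_1 = floor((17 + 17)/7) = 4.
  m_2 = 7*4 - 17 = 11, d_2 = (296 - 11^2)/7 = 175/7 = 25, a_2 = floor((17 + 11)/25) = 1.
  m_3 = 25*1 - 11 = 14, d_3 = (296 - 14^2)/25 = 100/25 = 4, a_3 = floor((17 + 14)/4) = 7.
  m_4 = 4*7 - 14 = 14, d_4 = (296 - 14^2)/4 = 100/4 = 25, a_4 = floor((17 + 14)/25) = 1.
  m_5 = 25*1 - 14 = 11, d_5 = (296 - 11^2)/25 = 175/25 = 7, a_5 = floor((17 + 11)/7) = 4.
  m_6 = 7*4 - 11 = 17, d_6 = (296 - 17^2)/7 = 7/7 = 1, a_6 = floor((17 + 17)/1) = 34.
  m_7 = 1*34 - 17 = 17, d_7 = (296 - 17^2)/1 = 7/1 = 7: (m_7, d_7) = (m_1, d_1) = (17, 7), so from here the quotients repeat a_1, ..., a_6; the period length is 6.
Hence the expansion of sqrt(296) is a_0 = 17 followed by the repeating block 4, 1, 7, 1, 4, 34 (period 6).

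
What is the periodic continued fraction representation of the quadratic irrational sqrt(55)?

[7; (2, 2, 2, 14)]

Write x_i = (sqrt(55) + m_i)/d_i with (m_0, d_0) = (0, 1). a_0 = floor(sqrt(55)) = 7, since 7^2 = 49 <= 55 < 64 = 8^2.
Iterate m_{i+1} = d_i*a_i - m_i, d_{i+1} = (55 - m_{i+1}^2)/d_i, a_{i+1} = floor((a_0 + m_{i+1})/d_{i+1}):
  m_1 = 1*7 - 0 = 7, d_1 = (55 - 7^2)/1 = 6/1 = 6, a_1 = floor((7 + 7)/6) = 2.
  m_2 = 6*2 - 7 = 5, d_2 = (55 - 5^2)/6 = 30/6 = 5, a_2 = floor((7 + 5)/5) = 2.
  m_3 = 5*2 - 5 = 5, d_3 = (55 - 5^2)/5 = 30/5 = 6, a_3 = floor((7 + 5)/6) = 2.
  m_4 = 6*2 - 5 = 7, d_4 = (55 - 7^2)/6 = 6/6 = 1, a_4 = floor((7 + 7)/1) = 14.
  m_5 = 1*14 - 7 = 7, d_5 = (55 - 7^2)/1 = 6/1 = 6: (m_5, d_5) = (m_1, d_1) = (7, 6), so from here the quotients repeat a_1, ..., a_4; the period length is 4.
Hence the expansion of sqrt(55) is a_0 = 7 followed by the repeating block 2, 2, 2, 14 (period 4).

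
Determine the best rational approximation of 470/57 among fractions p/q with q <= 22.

33/4

Expand x = 470/57 as a continued fraction with the Euclidean algorithm:
  470 = 8*57 + 14, so a_0 = 8.
  57 = 4*14 + 1, so a_1 = 4.
  14 = 14*1 + 0, so a_2 = 14.
so x = [8; 4, 14].
Convergents (p_i = a_i*p_{i-1} + p_{i-2}, q_i = a_i*q_{i-1} + q_{i-2} with p_{-2}=0, p_{-1}=1, q_{-2}=1, q_{-1}=0), until the denominator exceeds 22:
  i=0: a_0=8, p_0 = 8*1 + 0 = 8, q_0 = 8*0 + 1 = 1.
  i=1: a_1=4, p_1 = 4*8 + 1 = 33, q_1 = 4*1 + 0 = 4.
  i=2: a_2=14, p_2 = 14*33 + 8 = 470, q_2 = 14*4 + 1 = 57.
q_2 = 57 > 22, so the last convergent with denominator <= 22 is p_1/q_1 = 33/4.
The closest fraction with denominator <= 22 is either p_1/q_1 or the intermediate fraction (k*p_1 + p_0)/(k*q_1 + q_0) with the largest k >= 1 whose denominator stays <= 22; these approach x as k grows, and every other convergent or intermediate fraction in range is farther away.
Largest k: floor((22 - q_0)/q_1) = floor((22 - 1)/4) = 5.
That gives (5*33 + 8)/(5*4 + 1) = 173/21.
Compare the errors: |x - 33/4| = |470*4 - 33*57|/(57*4) = 1/228, and |x - 173/21| = |470*21 - 173*57|/(57*21) = 9/1197.
Cross-multiplying, 1*1197 = 1197 < 2052 = 9*228, so 1/228 is smaller: the convergent 33/4 is closer to x than 173/21.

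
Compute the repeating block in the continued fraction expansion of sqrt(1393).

[37; (3, 10, 3, 74)]

Write x_i = (sqrt(1393) + m_i)/d_i with (m_0, d_0) = (0, 1). a_0 = floor(sqrt(1393)) = 37, since 37^2 = 1369 <= 1393 < 1444 = 38^2.
Iterate m_{i+1} = d_i*a_i - m_i, d_{i+1} = (1393 - m_{i+1}^2)/d_i, a_{i+1} = floor((a_0 + m_{i+1})/d_{i+1}):
  m_1 = 1*37 - 0 = 37, d_1 = (1393 - 37^2)/1 = 24/1 = 24, a_1 = floor((37 + 37)/24) = 3.
  m_2 = 24*3 - 37 = 35, d_2 = (1393 - 35^2)/24 = 168/24 = 7, a_2 = floor((37 + 35)/7) = 10.
  m_3 = 7*10 - 35 = 35, d_3 = (1393 - 35^2)/7 = 168/7 = 24, a_3 = floor((37 + 35)/24) = 3.
  m_4 = 24*3 - 35 = 37, d_4 = (1393 - 37^2)/24 = 24/24 = 1, a_4 = floor((37 + 37)/1) = 74.
  m_5 = 1*74 - 37 = 37, d_5 = (1393 - 37^2)/1 = 24/1 = 24: (m_5, d_5) = (m_1, d_1) = (37, 24), so from here the quotients repeat a_1, ..., a_4; the period length is 4.
Hence the expansion of sqrt(1393) is a_0 = 37 followed by the repeating block 3, 10, 3, 74 (period 4).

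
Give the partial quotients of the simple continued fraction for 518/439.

[1; 5, 1, 1, 3, 1, 8]

Run the Euclidean algorithm on 518 and 439; the successive quotients are the partial quotients a_0, a_1, ... (each step inverts the fractional part left over by the previous one):
  518 = 1*439 + 79, so a_0 = 1.
  439 = 5*79 + 44, so a_1 = 5.
  79 = 1*44 + 35, so a_2 = 1.
  44 = 1*35 + 9, so a_3 = 1.
  35 = 3*9 + 8, so a_4 = 3.
  9 = 1*8 + 1, so a_5 = 1.
  8 = 8*1 + 0, so a_6 = 8.
The remainder reaches 0 after 7 divisions, so the expansion has 7 partial quotients, read off in order.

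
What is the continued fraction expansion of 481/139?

[3; 2, 5, 1, 4, 2]

Run the Euclidean algorithm on 481 and 139; the successive quotients are the partial quotients a_0, a_1, ... (each step inverts the fractional part left over by the previous one):
  481 = 3*139 + 64, so a_0 = 3.
  139 = 2*64 + 11, so a_1 = 2.
  64 = 5*11 + 9, so a_2 = 5.
  11 = 1*9 + 2, so a_3 = 1.
  9 = 4*2 + 1, so a_4 = 4.
  2 = 2*1 + 0, so a_5 = 2.
The remainder reaches 0 after 6 divisions, so the expansion has 6 partial quotients, read off in order.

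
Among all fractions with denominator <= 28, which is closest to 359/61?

Expand x = 359/61 as a continued fraction with the Euclidean algorithm:
  359 = 5*61 + 54, so a_0 = 5.
  61 = 1*54 + 7, so a_1 = 1.
  54 = 7*7 + 5, so a_2 = 7.
  7 = 1*5 + 2, so a_3 = 1.
  5 = 2*2 + 1, so a_4 = 2.
  2 = 2*1 + 0, so a_5 = 2.
so x = [5; 1, 7, 1, 2, 2].
Convergents (p_i = a_i*p_{i-1} + p_{i-2}, q_i = a_i*q_{i-1} + q_{i-2} with p_{-2}=0, p_{-1}=1, q_{-2}=1, q_{-1}=0), until the denominator exceeds 28:
  i=0: a_0=5, p_0 = 5*1 + 0 = 5, q_0 = 5*0 + 1 = 1.
  i=1: a_1=1, p_1 = 1*5 + 1 = 6, q_1 = 1*1 + 0 = 1.
  i=2: a_2=7, p_2 = 7*6 + 5 = 47, q_2 = 7*1 + 1 = 8.
  i=3: a_3=1, p_3 = 1*47 + 6 = 53, q_3 = 1*8 + 1 = 9.
  i=4: a_4=2, p_4 = 2*53 + 47 = 153, q_4 = 2*9 + 8 = 26.
  i=5: a_5=2, p_5 = 2*153 + 53 = 359, q_5 = 2*26 + 9 = 61.
q_5 = 61 > 28, so the last convergent with denominator <= 28 is p_4/q_4 = 153/26.
The closest fraction with denominator <= 28 is either p_4/q_4 or the intermediate fraction (k*p_4 + p_3)/(k*q_4 + q_3) with the largest k >= 1 whose denominator stays <= 28; these approach x as k grows, and every other convergent or intermediate fraction in range is farther away.
Largest k: floor((28 - q_3)/q_4) = floor((28 - 9)/26) = 0.
Since k = 0, no intermediate fraction beyond p_4/q_4 has denominator <= 28, so the convergent 153/26 is the closest (its error is |359*26 - 153*61|/(61*26) = 1/1586).

153/26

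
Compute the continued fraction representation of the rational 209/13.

Run the Euclidean algorithm on 209 and 13; the successive quotients are the partial quotients a_0, a_1, ... (each step inverts the fractional part left over by the previous one):
  209 = 16*13 + 1, so a_0 = 16.
  13 = 13*1 + 0, so a_1 = 13.
The remainder reaches 0 after 2 divisions, so the expansion has 2 partial quotients, read off in order.

[16; 13]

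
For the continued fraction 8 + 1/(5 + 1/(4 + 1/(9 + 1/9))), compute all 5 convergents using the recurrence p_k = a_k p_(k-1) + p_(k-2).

8/1, 41/5, 172/21, 1589/194, 14473/1767

Using the convergent recurrence p_i = a_i*p_{i-1} + p_{i-2}, q_i = a_i*q_{i-1} + q_{i-2} with p_{-2}=0, p_{-1}=1, q_{-2}=1, q_{-1}=0:
  i=0: a_0=8, p_0 = 8*1 + 0 = 8, q_0 = 8*0 + 1 = 1.
  i=1: a_1=5, p_1 = 5*8 + 1 = 41, q_1 = 5*1 + 0 = 5.
  i=2: a_2=4, p_2 = 4*41 + 8 = 172, q_2 = 4*5 + 1 = 21.
  i=3: a_3=9, p_3 = 9*172 + 41 = 1589, q_3 = 9*21 + 5 = 194.
  i=4: a_4=9, p_4 = 9*1589 + 172 = 14473, q_4 = 9*194 + 21 = 1767.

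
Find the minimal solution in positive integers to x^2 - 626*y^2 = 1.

First expand sqrt(626) as a continued fraction. With x_i = (sqrt(626) + m_i)/d_i and (m_0, d_0) = (0, 1): a_0 = floor(sqrt(626)) = 25, since 25^2 = 625 <= 626 < 676 = 26^2.
Iterate m_{i+1} = d_i*a_i - m_i, d_{i+1} = (626 - m_{i+1}^2)/d_i, a_{i+1} = floor((a_0 + m_{i+1})/d_{i+1}):
  m_1 = 1*25 - 0 = 25, d_1 = (626 - 25^2)/1 = 1/1 = 1, a_1 = floor((25 + 25)/1) = 50.
  m_2 = 1*50 - 25 = 25, d_2 = (626 - 25^2)/1 = 1/1 = 1: (m_2, d_2) = (m_1, d_1) = (25, 1), so from here the quotient a_1 repeats; the period length is 1.
So sqrt(626) = [25; (50)] with period length k = 1.
k is odd, so (p_{k-1}, q_{k-1}) only solves x^2 - 626y^2 = -1 and the fundamental solution of x^2 - 626y^2 = 1 is (p_{2k-1}, q_{2k-1}) = (p_1, q_1); compute convergents through index 1, running through the period twice.
Convergents (p_i = a_i*p_{i-1} + p_{i-2}, q_i = a_i*q_{i-1} + q_{i-2} with p_{-2}=0, p_{-1}=1, q_{-2}=1, q_{-1}=0):
  i=0: a_0=25, p_0 = 25*1 + 0 = 25, q_0 = 25*0 + 1 = 1.
  i=1: a_1=50, p_1 = 50*25 + 1 = 1251, q_1 = 50*1 + 0 = 50.
Indeed p_0^2 - 626*q_0^2 = 625 - 626 = -1, not +1.
Check: 1251^2 - 626*50^2 = 1565001 - 1565000 = 1, so (x, y) = (1251, 50) solves the equation, and by the theorem it is the least positive solution.

(x, y) = (1251, 50)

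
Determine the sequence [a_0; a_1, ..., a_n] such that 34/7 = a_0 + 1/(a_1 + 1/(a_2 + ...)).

[4; 1, 6]

Run the Euclidean algorithm on 34 and 7; the successive quotients are the partial quotients a_0, a_1, ... (each step inverts the fractional part left over by the previous one):
  34 = 4*7 + 6, so a_0 = 4.
  7 = 1*6 + 1, so a_1 = 1.
  6 = 6*1 + 0, so a_2 = 6.
The remainder reaches 0 after 3 divisions, so the expansion has 3 partial quotients, read off in order.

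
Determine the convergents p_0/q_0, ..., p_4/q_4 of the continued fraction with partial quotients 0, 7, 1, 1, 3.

0/1, 1/7, 1/8, 2/15, 7/53

Using the convergent recurrence p_i = a_i*p_{i-1} + p_{i-2}, q_i = a_i*q_{i-1} + q_{i-2} with p_{-2}=0, p_{-1}=1, q_{-2}=1, q_{-1}=0:
  i=0: a_0=0, p_0 = 0*1 + 0 = 0, q_0 = 0*0 + 1 = 1.
  i=1: a_1=7, p_1 = 7*0 + 1 = 1, q_1 = 7*1 + 0 = 7.
  i=2: a_2=1, p_2 = 1*1 + 0 = 1, q_2 = 1*7 + 1 = 8.
  i=3: a_3=1, p_3 = 1*1 + 1 = 2, q_3 = 1*8 + 7 = 15.
  i=4: a_4=3, p_4 = 3*2 + 1 = 7, q_4 = 3*15 + 8 = 53.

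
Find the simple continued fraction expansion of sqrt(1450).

[38; (12, 1, 2, 8, 8, 2, 1, 12, 76)]

Write x_i = (sqrt(1450) + m_i)/d_i with (m_0, d_0) = (0, 1). a_0 = floor(sqrt(1450)) = 38, since 38^2 = 1444 <= 1450 < 1521 = 39^2.
Iterate m_{i+1} = d_i*a_i - m_i, d_{i+1} = (1450 - m_{i+1}^2)/d_i, a_{i+1} = floor((a_0 + m_{i+1})/d_{i+1}):
  m_1 = 1*38 - 0 = 38, d_1 = (1450 - 38^2)/1 = 6/1 = 6, a_1 = floor((38 + 38)/6) = 12.
  m_2 = 6*12 - 38 = 34, d_2 = (1450 - 34^2)/6 = 294/6 = 49, a_2 = floor((38 + 34)/49) = 1.
  m_3 = 49*1 - 34 = 15, d_3 = (1450 - 15^2)/49 = 1225/49 = 25, a_3 = floor((38 + 15)/25) = 2.
  m_4 = 25*2 - 15 = 35, d_4 = (1450 - 35^2)/25 = 225/25 = 9, a_4 = floor((38 + 35)/9) = 8.
  m_5 = 9*8 - 35 = 37, d_5 = (1450 - 37^2)/9 = 81/9 = 9, a_5 = floor((38 + 37)/9) = 8.
  m_6 = 9*8 - 37 = 35, d_6 = (1450 - 35^2)/9 = 225/9 = 25, a_6 = floor((38 + 35)/25) = 2.
  m_7 = 25*2 - 35 = 15, d_7 = (1450 - 15^2)/25 = 1225/25 = 49, a_7 = floor((38 + 15)/49) = 1.
  m_8 = 49*1 - 15 = 34, d_8 = (1450 - 34^2)/49 = 294/49 = 6, a_8 = floor((38 + 34)/6) = 12.
  m_9 = 6*12 - 34 = 38, d_9 = (1450 - 38^2)/6 = 6/6 = 1, a_9 = floor((38 + 38)/1) = 76.
  m_10 = 1*76 - 38 = 38, d_10 = (1450 - 38^2)/1 = 6/1 = 6: (m_10, d_10) = (m_1, d_1) = (38, 6), so from here the quotients repeat a_1, ..., a_9; the period length is 9.
Hence the expansion of sqrt(1450) is a_0 = 38 followed by the repeating block 12, 1, 2, 8, 8, 2, 1, 12, 76 (period 9).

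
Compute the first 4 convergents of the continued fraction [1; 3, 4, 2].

Using the convergent recurrence p_i = a_i*p_{i-1} + p_{i-2}, q_i = a_i*q_{i-1} + q_{i-2} with p_{-2}=0, p_{-1}=1, q_{-2}=1, q_{-1}=0:
  i=0: a_0=1, p_0 = 1*1 + 0 = 1, q_0 = 1*0 + 1 = 1.
  i=1: a_1=3, p_1 = 3*1 + 1 = 4, q_1 = 3*1 + 0 = 3.
  i=2: a_2=4, p_2 = 4*4 + 1 = 17, q_2 = 4*3 + 1 = 13.
  i=3: a_3=2, p_3 = 2*17 + 4 = 38, q_3 = 2*13 + 3 = 29.

1/1, 4/3, 17/13, 38/29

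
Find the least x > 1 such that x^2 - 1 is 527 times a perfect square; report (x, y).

First expand sqrt(527) as a continued fraction. With x_i = (sqrt(527) + m_i)/d_i and (m_0, d_0) = (0, 1): a_0 = floor(sqrt(527)) = 22, since 22^2 = 484 <= 527 < 529 = 23^2.
Iterate m_{i+1} = d_i*a_i - m_i, d_{i+1} = (527 - m_{i+1}^2)/d_i, a_{i+1} = floor((a_0 + m_{i+1})/d_{i+1}):
  m_1 = 1*22 - 0 = 22, d_1 = (527 - 22^2)/1 = 43/1 = 43, a_1 = floor((22 + 22)/43) = 1.
  m_2 = 43*1 - 22 = 21, d_2 = (527 - 21^2)/43 = 86/43 = 2, a_2 = floor((22 + 21)/2) = 21.
  m_3 = 2*21 - 21 = 21, d_3 = (527 - 21^2)/2 = 86/2 = 43, a_3 = floor((22 + 21)/43) = 1.
  m_4 = 43*1 - 21 = 22, d_4 = (527 - 22^2)/43 = 43/43 = 1, a_4 = floor((22 + 22)/1) = 44.
  m_5 = 1*44 - 22 = 22, d_5 = (527 - 22^2)/1 = 43/1 = 43: (m_5, d_5) = (m_1, d_1) = (22, 43), so from here the quotients repeat a_1, ..., a_4; the period length is 4.
So sqrt(527) = [22; (1, 21, 1, 44)] with period length k = 4.
k is even, so the fundamental solution of x^2 - 527y^2 = 1 is (p_{k-1}, q_{k-1}) = (p_3, q_3); compute convergents through index 3.
Convergents (p_i = a_i*p_{i-1} + p_{i-2}, q_i = a_i*q_{i-1} + q_{i-2} with p_{-2}=0, p_{-1}=1, q_{-2}=1, q_{-1}=0):
  i=0: a_0=22, p_0 = 22*1 + 0 = 22, q_0 = 22*0 + 1 = 1.
  i=1: a_1=1, p_1 = 1*22 + 1 = 23, q_1 = 1*1 + 0 = 1.
  i=2: a_2=21, p_2 = 21*23 + 22 = 505, q_2 = 21*1 + 1 = 22.
  i=3: a_3=1, p_3 = 1*505 + 23 = 528, q_3 = 1*22 + 1 = 23.
Check: 528^2 - 527*23^2 = 278784 - 278783 = 1, so (x, y) = (528, 23) solves the equation, and by the theorem it is the least positive solution.

(x, y) = (528, 23)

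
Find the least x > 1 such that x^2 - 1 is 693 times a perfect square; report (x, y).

(x, y) = (246401, 9360)

First expand sqrt(693) as a continued fraction. With x_i = (sqrt(693) + m_i)/d_i and (m_0, d_0) = (0, 1): a_0 = floor(sqrt(693)) = 26, since 26^2 = 676 <= 693 < 729 = 27^2.
Iterate m_{i+1} = d_i*a_i - m_i, d_{i+1} = (693 - m_{i+1}^2)/d_i, a_{i+1} = floor((a_0 + m_{i+1})/d_{i+1}):
  m_1 = 1*26 - 0 = 26, d_1 = (693 - 26^2)/1 = 17/1 = 17, a_1 = floor((26 + 26)/17) = 3.
  m_2 = 17*3 - 26 = 25, d_2 = (693 - 25^2)/17 = 68/17 = 4, a_2 = floor((26 + 25)/4) = 12.
  m_3 = 4*12 - 25 = 23, d_3 = (693 - 23^2)/4 = 164/4 = 41, a_3 = floor((26 + 23)/41) = 1.
  m_4 = 41*1 - 23 = 18, d_4 = (693 - 18^2)/41 = 369/41 = 9, a_4 = floor((26 + 18)/9) = 4.
  m_5 = 9*4 - 18 = 18, d_5 = (693 - 18^2)/9 = 369/9 = 41, a_5 = floor((26 + 18)/41) = 1.
  m_6 = 41*1 - 18 = 23, d_6 = (693 - 23^2)/41 = 164/41 = 4, a_6 = floor((26 + 23)/4) = 12.
  m_7 = 4*12 - 23 = 25, d_7 = (693 - 25^2)/4 = 68/4 = 17, a_7 = floor((26 + 25)/17) = 3.
  m_8 = 17*3 - 25 = 26, d_8 = (693 - 26^2)/17 = 17/17 = 1, a_8 = floor((26 + 26)/1) = 52.
  m_9 = 1*52 - 26 = 26, d_9 = (693 - 26^2)/1 = 17/1 = 17: (m_9, d_9) = (m_1, d_1) = (26, 17), so from here the quotients repeat a_1, ..., a_8; the period length is 8.
So sqrt(693) = [26; (3, 12, 1, 4, 1, 12, 3, 52)] with period length k = 8.
k is even, so the fundamental solution of x^2 - 693y^2 = 1 is (p_{k-1}, q_{k-1}) = (p_7, q_7); compute convergents through index 7.
Convergents (p_i = a_i*p_{i-1} + p_{i-2}, q_i = a_i*q_{i-1} + q_{i-2} with p_{-2}=0, p_{-1}=1, q_{-2}=1, q_{-1}=0):
  i=0: a_0=26, p_0 = 26*1 + 0 = 26, q_0 = 26*0 + 1 = 1.
  i=1: a_1=3, p_1 = 3*26 + 1 = 79, q_1 = 3*1 + 0 = 3.
  i=2: a_2=12, p_2 = 12*79 + 26 = 974, q_2 = 12*3 + 1 = 37.
  i=3: a_3=1, p_3 = 1*974 + 79 = 1053, q_3 = 1*37 + 3 = 40.
  i=4: a_4=4, p_4 = 4*1053 + 974 = 5186, q_4 = 4*40 + 37 = 197.
  i=5: a_5=1, p_5 = 1*5186 + 1053 = 6239, q_5 = 1*197 + 40 = 237.
  i=6: a_6=12, p_6 = 12*6239 + 5186 = 80054, q_6 = 12*237 + 197 = 3041.
  i=7: a_7=3, p_7 = 3*80054 + 6239 = 246401, q_7 = 3*3041 + 237 = 9360.
Check: 246401^2 - 693*9360^2 = 60713452801 - 60713452800 = 1, so (x, y) = (246401, 9360) solves the equation, and by the theorem it is the least positive solution.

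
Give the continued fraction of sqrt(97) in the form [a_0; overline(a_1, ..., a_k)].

Write x_i = (sqrt(97) + m_i)/d_i with (m_0, d_0) = (0, 1). a_0 = floor(sqrt(97)) = 9, since 9^2 = 81 <= 97 < 100 = 10^2.
Iterate m_{i+1} = d_i*a_i - m_i, d_{i+1} = (97 - m_{i+1}^2)/d_i, a_{i+1} = floor((a_0 + m_{i+1})/d_{i+1}):
  m_1 = 1*9 - 0 = 9, d_1 = (97 - 9^2)/1 = 16/1 = 16, a_1 = floor((9 + 9)/16) = 1.
  m_2 = 16*1 - 9 = 7, d_2 = (97 - 7^2)/16 = 48/16 = 3, a_2 = floor((9 + 7)/3) = 5.
  m_3 = 3*5 - 7 = 8, d_3 = (97 - 8^2)/3 = 33/3 = 11, a_3 = floor((9 + 8)/11) = 1.
  m_4 = 11*1 - 8 = 3, d_4 = (97 - 3^2)/11 = 88/11 = 8, a_4 = floor((9 + 3)/8) = 1.
  m_5 = 8*1 - 3 = 5, d_5 = (97 - 5^2)/8 = 72/8 = 9, a_5 = floor((9 + 5)/9) = 1.
  m_6 = 9*1 - 5 = 4, d_6 = (97 - 4^2)/9 = 81/9 = 9, a_6 = floor((9 + 4)/9) = 1.
  m_7 = 9*1 - 4 = 5, d_7 = (97 - 5^2)/9 = 72/9 = 8, a_7 = floor((9 + 5)/8) = 1.
  m_8 = 8*1 - 5 = 3, d_8 = (97 - 3^2)/8 = 88/8 = 11, a_8 = floor((9 + 3)/11) = 1.
  m_9 = 11*1 - 3 = 8, d_9 = (97 - 8^2)/11 = 33/11 = 3, a_9 = floor((9 + 8)/3) = 5.
  m_10 = 3*5 - 8 = 7, d_10 = (97 - 7^2)/3 = 48/3 = 16, a_10 = floor((9 + 7)/16) = 1.
  m_11 = 16*1 - 7 = 9, d_11 = (97 - 9^2)/16 = 16/16 = 1, a_11 = floor((9 + 9)/1) = 18.
  m_12 = 1*18 - 9 = 9, d_12 = (97 - 9^2)/1 = 16/1 = 16: (m_12, d_12) = (m_1, d_1) = (9, 16), so from here the quotients repeat a_1, ..., a_11; the period length is 11.
Hence the expansion of sqrt(97) is a_0 = 9 followed by the repeating block 1, 5, 1, 1, 1, 1, 1, 1, 5, 1, 18 (period 11).

[9; overline(1, 5, 1, 1, 1, 1, 1, 1, 5, 1, 18)]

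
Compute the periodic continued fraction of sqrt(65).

[8; (16)]

Write x_i = (sqrt(65) + m_i)/d_i with (m_0, d_0) = (0, 1). a_0 = floor(sqrt(65)) = 8, since 8^2 = 64 <= 65 < 81 = 9^2.
Iterate m_{i+1} = d_i*a_i - m_i, d_{i+1} = (65 - m_{i+1}^2)/d_i, a_{i+1} = floor((a_0 + m_{i+1})/d_{i+1}):
  m_1 = 1*8 - 0 = 8, d_1 = (65 - 8^2)/1 = 1/1 = 1, a_1 = floor((8 + 8)/1) = 16.
  m_2 = 1*16 - 8 = 8, d_2 = (65 - 8^2)/1 = 1/1 = 1: (m_2, d_2) = (m_1, d_1) = (8, 1), so from here the quotient a_1 repeats; the period length is 1.
Hence the expansion of sqrt(65) is a_0 = 8 followed by the repeating block 16 (period 1).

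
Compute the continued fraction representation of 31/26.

Run the Euclidean algorithm on 31 and 26; the successive quotients are the partial quotients a_0, a_1, ... (each step inverts the fractional part left over by the previous one):
  31 = 1*26 + 5, so a_0 = 1.
  26 = 5*5 + 1, so a_1 = 5.
  5 = 5*1 + 0, so a_2 = 5.
The remainder reaches 0 after 3 divisions, so the expansion has 3 partial quotients, read off in order.

[1; 5, 5]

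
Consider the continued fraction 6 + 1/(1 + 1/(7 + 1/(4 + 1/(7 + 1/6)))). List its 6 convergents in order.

Using the convergent recurrence p_i = a_i*p_{i-1} + p_{i-2}, q_i = a_i*q_{i-1} + q_{i-2} with p_{-2}=0, p_{-1}=1, q_{-2}=1, q_{-1}=0:
  i=0: a_0=6, p_0 = 6*1 + 0 = 6, q_0 = 6*0 + 1 = 1.
  i=1: a_1=1, p_1 = 1*6 + 1 = 7, q_1 = 1*1 + 0 = 1.
  i=2: a_2=7, p_2 = 7*7 + 6 = 55, q_2 = 7*1 + 1 = 8.
  i=3: a_3=4, p_3 = 4*55 + 7 = 227, q_3 = 4*8 + 1 = 33.
  i=4: a_4=7, p_4 = 7*227 + 55 = 1644, q_4 = 7*33 + 8 = 239.
  i=5: a_5=6, p_5 = 6*1644 + 227 = 10091, q_5 = 6*239 + 33 = 1467.

6/1, 7/1, 55/8, 227/33, 1644/239, 10091/1467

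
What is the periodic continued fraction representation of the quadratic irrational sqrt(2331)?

[48; (3, 1, 1, 3, 3, 2, 3, 3, 1, 1, 3, 96)]

Write x_i = (sqrt(2331) + m_i)/d_i with (m_0, d_0) = (0, 1). a_0 = floor(sqrt(2331)) = 48, since 48^2 = 2304 <= 2331 < 2401 = 49^2.
Iterate m_{i+1} = d_i*a_i - m_i, d_{i+1} = (2331 - m_{i+1}^2)/d_i, a_{i+1} = floor((a_0 + m_{i+1})/d_{i+1}):
  m_1 = 1*48 - 0 = 48, d_1 = (2331 - 48^2)/1 = 27/1 = 27, a_1 = floor((48 + 48)/27) = 3.
  m_2 = 27*3 - 48 = 33, d_2 = (2331 - 33^2)/27 = 1242/27 = 46, a_2 = floor((48 + 33)/46) = 1.
  m_3 = 46*1 - 33 = 13, d_3 = (2331 - 13^2)/46 = 2162/46 = 47, a_3 = floor((48 + 13)/47) = 1.
  m_4 = 47*1 - 13 = 34, d_4 = (2331 - 34^2)/47 = 1175/47 = 25, a_4 = floor((48 + 34)/25) = 3.
  m_5 = 25*3 - 34 = 41, d_5 = (2331 - 41^2)/25 = 650/25 = 26, a_5 = floor((48 + 41)/26) = 3.
  m_6 = 26*3 - 41 = 37, d_6 = (2331 - 37^2)/26 = 962/26 = 37, a_6 = floor((48 + 37)/37) = 2.
  m_7 = 37*2 - 37 = 37, d_7 = (2331 - 37^2)/37 = 962/37 = 26, a_7 = floor((48 + 37)/26) = 3.
  m_8 = 26*3 - 37 = 41, d_8 = (2331 - 41^2)/26 = 650/26 = 25, a_8 = floor((48 + 41)/25) = 3.
  m_9 = 25*3 - 41 = 34, d_9 = (2331 - 34^2)/25 = 1175/25 = 47, a_9 = floor((48 + 34)/47) = 1.
  m_10 = 47*1 - 34 = 13, d_10 = (2331 - 13^2)/47 = 2162/47 = 46, a_10 = floor((48 + 13)/46) = 1.
  m_11 = 46*1 - 13 = 33, d_11 = (2331 - 33^2)/46 = 1242/46 = 27, a_11 = floor((48 + 33)/27) = 3.
  m_12 = 27*3 - 33 = 48, d_12 = (2331 - 48^2)/27 = 27/27 = 1, a_12 = floor((48 + 48)/1) = 96.
  m_13 = 1*96 - 48 = 48, d_13 = (2331 - 48^2)/1 = 27/1 = 27: (m_13, d_13) = (m_1, d_1) = (48, 27), so from here the quotients repeat a_1, ..., a_12; the period length is 12.
Hence the expansion of sqrt(2331) is a_0 = 48 followed by the repeating block 3, 1, 1, 3, 3, 2, 3, 3, 1, 1, 3, 96 (period 12).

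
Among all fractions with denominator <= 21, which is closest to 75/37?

Expand x = 75/37 as a continued fraction with the Euclidean algorithm:
  75 = 2*37 + 1, so a_0 = 2.
  37 = 37*1 + 0, so a_1 = 37.
so x = [2; 37].
Convergents (p_i = a_i*p_{i-1} + p_{i-2}, q_i = a_i*q_{i-1} + q_{i-2} with p_{-2}=0, p_{-1}=1, q_{-2}=1, q_{-1}=0), until the denominator exceeds 21:
  i=0: a_0=2, p_0 = 2*1 + 0 = 2, q_0 = 2*0 + 1 = 1.
  i=1: a_1=37, p_1 = 37*2 + 1 = 75, q_1 = 37*1 + 0 = 37.
q_1 = 37 > 21, so the last convergent with denominator <= 21 is p_0/q_0 = 2/1.
The closest fraction with denominator <= 21 is either p_0/q_0 or the intermediate fraction (k*p_0 + p_{-1})/(k*q_0 + q_{-1}) with the largest k >= 1 whose denominator stays <= 21; these approach x as k grows, and every other convergent or intermediate fraction in range is farther away.
Largest k: floor((21 - q_{-1})/q_0) = floor((21 - 0)/1) = 21 (using the seeds p_{-1} = 1, q_{-1} = 0).
That gives (21*2 + 1)/(21*1 + 0) = 43/21.
Compare the errors: |x - 2/1| = |75*1 - 2*37|/(37*1) = 1/37, and |x - 43/21| = |75*21 - 43*37|/(37*21) = 16/777.
Cross-multiplying, 16*37 = 592 < 777 = 1*777, so 16/777 is smaller: the intermediate fraction 43/21 is closer to x than 2/1.

43/21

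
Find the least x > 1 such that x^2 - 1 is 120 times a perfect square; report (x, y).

First expand sqrt(120) as a continued fraction. With x_i = (sqrt(120) + m_i)/d_i and (m_0, d_0) = (0, 1): a_0 = floor(sqrt(120)) = 10, since 10^2 = 100 <= 120 < 121 = 11^2.
Iterate m_{i+1} = d_i*a_i - m_i, d_{i+1} = (120 - m_{i+1}^2)/d_i, a_{i+1} = floor((a_0 + m_{i+1})/d_{i+1}):
  m_1 = 1*10 - 0 = 10, d_1 = (120 - 10^2)/1 = 20/1 = 20, a_1 = floor((10 + 10)/20) = 1.
  m_2 = 20*1 - 10 = 10, d_2 = (120 - 10^2)/20 = 20/20 = 1, a_2 = floor((10 + 10)/1) = 20.
  m_3 = 1*20 - 10 = 10, d_3 = (120 - 10^2)/1 = 20/1 = 20: (m_3, d_3) = (m_1, d_1) = (10, 20), so from here the quotients repeat a_1, a_2; the period length is 2.
So sqrt(120) = [10; (1, 20)] with period length k = 2.
k is even, so the fundamental solution of x^2 - 120y^2 = 1 is (p_{k-1}, q_{k-1}) = (p_1, q_1); compute convergents through index 1.
Convergents (p_i = a_i*p_{i-1} + p_{i-2}, q_i = a_i*q_{i-1} + q_{i-2} with p_{-2}=0, p_{-1}=1, q_{-2}=1, q_{-1}=0):
  i=0: a_0=10, p_0 = 10*1 + 0 = 10, q_0 = 10*0 + 1 = 1.
  i=1: a_1=1, p_1 = 1*10 + 1 = 11, q_1 = 1*1 + 0 = 1.
Check: 11^2 - 120*1^2 = 121 - 120 = 1, so (x, y) = (11, 1) solves the equation, and by the theorem it is the least positive solution.

(x, y) = (11, 1)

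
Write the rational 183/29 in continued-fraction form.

[6; 3, 4, 2]

Run the Euclidean algorithm on 183 and 29; the successive quotients are the partial quotients a_0, a_1, ... (each step inverts the fractional part left over by the previous one):
  183 = 6*29 + 9, so a_0 = 6.
  29 = 3*9 + 2, so a_1 = 3.
  9 = 4*2 + 1, so a_2 = 4.
  2 = 2*1 + 0, so a_3 = 2.
The remainder reaches 0 after 4 divisions, so the expansion has 4 partial quotients, read off in order.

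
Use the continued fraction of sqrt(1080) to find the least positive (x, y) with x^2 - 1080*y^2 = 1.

First expand sqrt(1080) as a continued fraction. With x_i = (sqrt(1080) + m_i)/d_i and (m_0, d_0) = (0, 1): a_0 = floor(sqrt(1080)) = 32, since 32^2 = 1024 <= 1080 < 1089 = 33^2.
Iterate m_{i+1} = d_i*a_i - m_i, d_{i+1} = (1080 - m_{i+1}^2)/d_i, a_{i+1} = floor((a_0 + m_{i+1})/d_{i+1}):
  m_1 = 1*32 - 0 = 32, d_1 = (1080 - 32^2)/1 = 56/1 = 56, a_1 = floor((32 + 32)/56) = 1.
  m_2 = 56*1 - 32 = 24, d_2 = (1080 - 24^2)/56 = 504/56 = 9, a_2 = floor((32 + 24)/9) = 6.
  m_3 = 9*6 - 24 = 30, d_3 = (1080 - 30^2)/9 = 180/9 = 20, a_3 = floor((32 + 30)/20) = 3.
  m_4 = 20*3 - 30 = 30, d_4 = (1080 - 30^2)/20 = 180/20 = 9, a_4 = floor((32 + 30)/9) = 6.
  m_5 = 9*6 - 30 = 24, d_5 = (1080 - 24^2)/9 = 504/9 = 56, a_5 = floor((32 + 24)/56) = 1.
  m_6 = 56*1 - 24 = 32, d_6 = (1080 - 32^2)/56 = 56/56 = 1, a_6 = floor((32 + 32)/1) = 64.
  m_7 = 1*64 - 32 = 32, d_7 = (1080 - 32^2)/1 = 56/1 = 56: (m_7, d_7) = (m_1, d_1) = (32, 56), so from here the quotients repeat a_1, ..., a_6; the period length is 6.
So sqrt(1080) = [32; (1, 6, 3, 6, 1, 64)] with period length k = 6.
k is even, so the fundamental solution of x^2 - 1080y^2 = 1 is (p_{k-1}, q_{k-1}) = (p_5, q_5); compute convergents through index 5.
Convergents (p_i = a_i*p_{i-1} + p_{i-2}, q_i = a_i*q_{i-1} + q_{i-2} with p_{-2}=0, p_{-1}=1, q_{-2}=1, q_{-1}=0):
  i=0: a_0=32, p_0 = 32*1 + 0 = 32, q_0 = 32*0 + 1 = 1.
  i=1: a_1=1, p_1 = 1*32 + 1 = 33, q_1 = 1*1 + 0 = 1.
  i=2: a_2=6, p_2 = 6*33 + 32 = 230, q_2 = 6*1 + 1 = 7.
  i=3: a_3=3, p_3 = 3*230 + 33 = 723, q_3 = 3*7 + 1 = 22.
  i=4: a_4=6, p_4 = 6*723 + 230 = 4568, q_4 = 6*22 + 7 = 139.
  i=5: a_5=1, p_5 = 1*4568 + 723 = 5291, q_5 = 1*139 + 22 = 161.
Check: 5291^2 - 1080*161^2 = 27994681 - 27994680 = 1, so (x, y) = (5291, 161) solves the equation, and by the theorem it is the least positive solution.

(x, y) = (5291, 161)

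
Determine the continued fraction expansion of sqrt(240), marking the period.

Write x_i = (sqrt(240) + m_i)/d_i with (m_0, d_0) = (0, 1). a_0 = floor(sqrt(240)) = 15, since 15^2 = 225 <= 240 < 256 = 16^2.
Iterate m_{i+1} = d_i*a_i - m_i, d_{i+1} = (240 - m_{i+1}^2)/d_i, a_{i+1} = floor((a_0 + m_{i+1})/d_{i+1}):
  m_1 = 1*15 - 0 = 15, d_1 = (240 - 15^2)/1 = 15/1 = 15, a_1 = floor((15 + 15)/15) = 2.
  m_2 = 15*2 - 15 = 15, d_2 = (240 - 15^2)/15 = 15/15 = 1, a_2 = floor((15 + 15)/1) = 30.
  m_3 = 1*30 - 15 = 15, d_3 = (240 - 15^2)/1 = 15/1 = 15: (m_3, d_3) = (m_1, d_1) = (15, 15), so from here the quotients repeat a_1, a_2; the period length is 2.
Hence the expansion of sqrt(240) is a_0 = 15 followed by the repeating block 2, 30 (period 2).

[15; (2, 30)]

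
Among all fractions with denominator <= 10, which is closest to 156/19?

41/5

Expand x = 156/19 as a continued fraction with the Euclidean algorithm:
  156 = 8*19 + 4, so a_0 = 8.
  19 = 4*4 + 3, so a_1 = 4.
  4 = 1*3 + 1, so a_2 = 1.
  3 = 3*1 + 0, so a_3 = 3.
so x = [8; 4, 1, 3].
Convergents (p_i = a_i*p_{i-1} + p_{i-2}, q_i = a_i*q_{i-1} + q_{i-2} with p_{-2}=0, p_{-1}=1, q_{-2}=1, q_{-1}=0), until the denominator exceeds 10:
  i=0: a_0=8, p_0 = 8*1 + 0 = 8, q_0 = 8*0 + 1 = 1.
  i=1: a_1=4, p_1 = 4*8 + 1 = 33, q_1 = 4*1 + 0 = 4.
  i=2: a_2=1, p_2 = 1*33 + 8 = 41, q_2 = 1*4 + 1 = 5.
  i=3: a_3=3, p_3 = 3*41 + 33 = 156, q_3 = 3*5 + 4 = 19.
q_3 = 19 > 10, so the last convergent with denominator <= 10 is p_2/q_2 = 41/5.
The closest fraction with denominator <= 10 is either p_2/q_2 or the intermediate fraction (k*p_2 + p_1)/(k*q_2 + q_1) with the largest k >= 1 whose denominator stays <= 10; these approach x as k grows, and every other convergent or intermediate fraction in range is farther away.
Largest k: floor((10 - q_1)/q_2) = floor((10 - 4)/5) = 1.
That gives (1*41 + 33)/(1*5 + 4) = 74/9.
Compare the errors: |x - 41/5| = |156*5 - 41*19|/(19*5) = 1/95, and |x - 74/9| = |156*9 - 74*19|/(19*9) = 2/171.
Cross-multiplying, 1*171 = 171 < 190 = 2*95, so 1/95 is smaller: the convergent 41/5 is closer to x than 74/9.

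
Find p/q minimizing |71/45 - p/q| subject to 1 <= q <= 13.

Expand x = 71/45 as a continued fraction with the Euclidean algorithm:
  71 = 1*45 + 26, so a_0 = 1.
  45 = 1*26 + 19, so a_1 = 1.
  26 = 1*19 + 7, so a_2 = 1.
  19 = 2*7 + 5, so a_3 = 2.
  7 = 1*5 + 2, so a_4 = 1.
  5 = 2*2 + 1, so a_5 = 2.
  2 = 2*1 + 0, so a_6 = 2.
so x = [1; 1, 1, 2, 1, 2, 2].
Convergents (p_i = a_i*p_{i-1} + p_{i-2}, q_i = a_i*q_{i-1} + q_{i-2} with p_{-2}=0, p_{-1}=1, q_{-2}=1, q_{-1}=0), until the denominator exceeds 13:
  i=0: a_0=1, p_0 = 1*1 + 0 = 1, q_0 = 1*0 + 1 = 1.
  i=1: a_1=1, p_1 = 1*1 + 1 = 2, q_1 = 1*1 + 0 = 1.
  i=2: a_2=1, p_2 = 1*2 + 1 = 3, q_2 = 1*1 + 1 = 2.
  i=3: a_3=2, p_3 = 2*3 + 2 = 8, q_3 = 2*2 + 1 = 5.
  i=4: a_4=1, p_4 = 1*8 + 3 = 11, q_4 = 1*5 + 2 = 7.
  i=5: a_5=2, p_5 = 2*11 + 8 = 30, q_5 = 2*7 + 5 = 19.
q_5 = 19 > 13, so the last convergent with denominator <= 13 is p_4/q_4 = 11/7.
The closest fraction with denominator <= 13 is either p_4/q_4 or the intermediate fraction (k*p_4 + p_3)/(k*q_4 + q_3) with the largest k >= 1 whose denominator stays <= 13; these approach x as k grows, and every other convergent or intermediate fraction in range is farther away.
Largest k: floor((13 - q_3)/q_4) = floor((13 - 5)/7) = 1.
That gives (1*11 + 8)/(1*7 + 5) = 19/12.
Compare the errors: |x - 11/7| = |71*7 - 11*45|/(45*7) = 2/315, and |x - 19/12| = |71*12 - 19*45|/(45*12) = 3/540.
Cross-multiplying, 3*315 = 945 < 1080 = 2*540, so 3/540 is smaller: the intermediate fraction 19/12 is closer to x than 11/7.

19/12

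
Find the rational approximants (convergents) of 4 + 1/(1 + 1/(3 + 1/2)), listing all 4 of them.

4/1, 5/1, 19/4, 43/9

Using the convergent recurrence p_i = a_i*p_{i-1} + p_{i-2}, q_i = a_i*q_{i-1} + q_{i-2} with p_{-2}=0, p_{-1}=1, q_{-2}=1, q_{-1}=0:
  i=0: a_0=4, p_0 = 4*1 + 0 = 4, q_0 = 4*0 + 1 = 1.
  i=1: a_1=1, p_1 = 1*4 + 1 = 5, q_1 = 1*1 + 0 = 1.
  i=2: a_2=3, p_2 = 3*5 + 4 = 19, q_2 = 3*1 + 1 = 4.
  i=3: a_3=2, p_3 = 2*19 + 5 = 43, q_3 = 2*4 + 1 = 9.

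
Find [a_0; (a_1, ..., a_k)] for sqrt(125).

[11; (5, 1, 1, 5, 22)]

Write x_i = (sqrt(125) + m_i)/d_i with (m_0, d_0) = (0, 1). a_0 = floor(sqrt(125)) = 11, since 11^2 = 121 <= 125 < 144 = 12^2.
Iterate m_{i+1} = d_i*a_i - m_i, d_{i+1} = (125 - m_{i+1}^2)/d_i, a_{i+1} = floor((a_0 + m_{i+1})/d_{i+1}):
  m_1 = 1*11 - 0 = 11, d_1 = (125 - 11^2)/1 = 4/1 = 4, a_1 = floor((11 + 11)/4) = 5.
  m_2 = 4*5 - 11 = 9, d_2 = (125 - 9^2)/4 = 44/4 = 11, a_2 = floor((11 + 9)/11) = 1.
  m_3 = 11*1 - 9 = 2, d_3 = (125 - 2^2)/11 = 121/11 = 11, a_3 = floor((11 + 2)/11) = 1.
  m_4 = 11*1 - 2 = 9, d_4 = (125 - 9^2)/11 = 44/11 = 4, a_4 = floor((11 + 9)/4) = 5.
  m_5 = 4*5 - 9 = 11, d_5 = (125 - 11^2)/4 = 4/4 = 1, a_5 = floor((11 + 11)/1) = 22.
  m_6 = 1*22 - 11 = 11, d_6 = (125 - 11^2)/1 = 4/1 = 4: (m_6, d_6) = (m_1, d_1) = (11, 4), so from here the quotients repeat a_1, ..., a_5; the period length is 5.
Hence the expansion of sqrt(125) is a_0 = 11 followed by the repeating block 5, 1, 1, 5, 22 (period 5).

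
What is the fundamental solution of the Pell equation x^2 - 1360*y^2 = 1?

(x, y) = (285769, 7749)

First expand sqrt(1360) as a continued fraction. With x_i = (sqrt(1360) + m_i)/d_i and (m_0, d_0) = (0, 1): a_0 = floor(sqrt(1360)) = 36, since 36^2 = 1296 <= 1360 < 1369 = 37^2.
Iterate m_{i+1} = d_i*a_i - m_i, d_{i+1} = (1360 - m_{i+1}^2)/d_i, a_{i+1} = floor((a_0 + m_{i+1})/d_{i+1}):
  m_1 = 1*36 - 0 = 36, d_1 = (1360 - 36^2)/1 = 64/1 = 64, a_1 = floor((36 + 36)/64) = 1.
  m_2 = 64*1 - 36 = 28, d_2 = (1360 - 28^2)/64 = 576/64 = 9, a_2 = floor((36 + 28)/9) = 7.
  m_3 = 9*7 - 28 = 35, d_3 = (1360 - 35^2)/9 = 135/9 = 15, a_3 = floor((36 + 35)/15) = 4.
  m_4 = 15*4 - 35 = 25, d_4 = (1360 - 25^2)/15 = 735/15 = 49, a_4 = floor((36 + 25)/49) = 1.
  m_5 = 49*1 - 25 = 24, d_5 = (1360 - 24^2)/49 = 784/49 = 16, a_5 = floor((36 + 24)/16) = 3.
  m_6 = 16*3 - 24 = 24, d_6 = (1360 - 24^2)/16 = 784/16 = 49, a_6 = floor((36 + 24)/49) = 1.
  m_7 = 49*1 - 24 = 25, d_7 = (1360 - 25^2)/49 = 735/49 = 15, a_7 = floor((36 + 25)/15) = 4.
  m_8 = 15*4 - 25 = 35, d_8 = (1360 - 35^2)/15 = 135/15 = 9, a_8 = floor((36 + 35)/9) = 7.
  m_9 = 9*7 - 35 = 28, d_9 = (1360 - 28^2)/9 = 576/9 = 64, a_9 = floor((36 + 28)/64) = 1.
  m_10 = 64*1 - 28 = 36, d_10 = (1360 - 36^2)/64 = 64/64 = 1, a_10 = floor((36 + 36)/1) = 72.
  m_11 = 1*72 - 36 = 36, d_11 = (1360 - 36^2)/1 = 64/1 = 64: (m_11, d_11) = (m_1, d_1) = (36, 64), so from here the quotients repeat a_1, ..., a_10; the period length is 10.
So sqrt(1360) = [36; (1, 7, 4, 1, 3, 1, 4, 7, 1, 72)] with period length k = 10.
k is even, so the fundamental solution of x^2 - 1360y^2 = 1 is (p_{k-1}, q_{k-1}) = (p_9, q_9); compute convergents through index 9.
Convergents (p_i = a_i*p_{i-1} + p_{i-2}, q_i = a_i*q_{i-1} + q_{i-2} with p_{-2}=0, p_{-1}=1, q_{-2}=1, q_{-1}=0):
  i=0: a_0=36, p_0 = 36*1 + 0 = 36, q_0 = 36*0 + 1 = 1.
  i=1: a_1=1, p_1 = 1*36 + 1 = 37, q_1 = 1*1 + 0 = 1.
  i=2: a_2=7, p_2 = 7*37 + 36 = 295, q_2 = 7*1 + 1 = 8.
  i=3: a_3=4, p_3 = 4*295 + 37 = 1217, q_3 = 4*8 + 1 = 33.
  i=4: a_4=1, p_4 = 1*1217 + 295 = 1512, q_4 = 1*33 + 8 = 41.
  i=5: a_5=3, p_5 = 3*1512 + 1217 = 5753, q_5 = 3*41 + 33 = 156.
  i=6: a_6=1, p_6 = 1*5753 + 1512 = 7265, q_6 = 1*156 + 41 = 197.
  i=7: a_7=4, p_7 = 4*7265 + 5753 = 34813, q_7 = 4*197 + 156 = 944.
  i=8: a_8=7, p_8 = 7*34813 + 7265 = 250956, q_8 = 7*944 + 197 = 6805.
  i=9: a_9=1, p_9 = 1*250956 + 34813 = 285769, q_9 = 1*6805 + 944 = 7749.
Check: 285769^2 - 1360*7749^2 = 81663921361 - 81663921360 = 1, so (x, y) = (285769, 7749) solves the equation, and by the theorem it is the least positive solution.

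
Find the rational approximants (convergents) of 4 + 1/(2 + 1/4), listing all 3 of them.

4/1, 9/2, 40/9

Using the convergent recurrence p_i = a_i*p_{i-1} + p_{i-2}, q_i = a_i*q_{i-1} + q_{i-2} with p_{-2}=0, p_{-1}=1, q_{-2}=1, q_{-1}=0:
  i=0: a_0=4, p_0 = 4*1 + 0 = 4, q_0 = 4*0 + 1 = 1.
  i=1: a_1=2, p_1 = 2*4 + 1 = 9, q_1 = 2*1 + 0 = 2.
  i=2: a_2=4, p_2 = 4*9 + 4 = 40, q_2 = 4*2 + 1 = 9.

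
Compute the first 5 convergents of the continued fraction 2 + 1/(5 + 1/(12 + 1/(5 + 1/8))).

2/1, 11/5, 134/61, 681/310, 5582/2541

Using the convergent recurrence p_i = a_i*p_{i-1} + p_{i-2}, q_i = a_i*q_{i-1} + q_{i-2} with p_{-2}=0, p_{-1}=1, q_{-2}=1, q_{-1}=0:
  i=0: a_0=2, p_0 = 2*1 + 0 = 2, q_0 = 2*0 + 1 = 1.
  i=1: a_1=5, p_1 = 5*2 + 1 = 11, q_1 = 5*1 + 0 = 5.
  i=2: a_2=12, p_2 = 12*11 + 2 = 134, q_2 = 12*5 + 1 = 61.
  i=3: a_3=5, p_3 = 5*134 + 11 = 681, q_3 = 5*61 + 5 = 310.
  i=4: a_4=8, p_4 = 8*681 + 134 = 5582, q_4 = 8*310 + 61 = 2541.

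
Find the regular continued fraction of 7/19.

Run the Euclidean algorithm on 7 and 19; the successive quotients are the partial quotients a_0, a_1, ... (each step inverts the fractional part left over by the previous one):
  7 = 0*19 + 7, so a_0 = 0.
  19 = 2*7 + 5, so a_1 = 2.
  7 = 1*5 + 2, so a_2 = 1.
  5 = 2*2 + 1, so a_3 = 2.
  2 = 2*1 + 0, so a_4 = 2.
The remainder reaches 0 after 5 divisions, so the expansion has 5 partial quotients, read off in order.

[0; 2, 1, 2, 2]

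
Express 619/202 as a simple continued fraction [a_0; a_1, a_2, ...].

[3; 15, 1, 1, 6]

Run the Euclidean algorithm on 619 and 202; the successive quotients are the partial quotients a_0, a_1, ... (each step inverts the fractional part left over by the previous one):
  619 = 3*202 + 13, so a_0 = 3.
  202 = 15*13 + 7, so a_1 = 15.
  13 = 1*7 + 6, so a_2 = 1.
  7 = 1*6 + 1, so a_3 = 1.
  6 = 6*1 + 0, so a_4 = 6.
The remainder reaches 0 after 5 divisions, so the expansion has 5 partial quotients, read off in order.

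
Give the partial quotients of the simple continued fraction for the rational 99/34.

Run the Euclidean algorithm on 99 and 34; the successive quotients are the partial quotients a_0, a_1, ... (each step inverts the fractional part left over by the previous one):
  99 = 2*34 + 31, so a_0 = 2.
  34 = 1*31 + 3, so a_1 = 1.
  31 = 10*3 + 1, so a_2 = 10.
  3 = 3*1 + 0, so a_3 = 3.
The remainder reaches 0 after 4 divisions, so the expansion has 4 partial quotients, read off in order.

[2; 1, 10, 3]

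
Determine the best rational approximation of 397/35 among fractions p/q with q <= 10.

34/3

Expand x = 397/35 as a continued fraction with the Euclidean algorithm:
  397 = 11*35 + 12, so a_0 = 11.
  35 = 2*12 + 11, so a_1 = 2.
  12 = 1*11 + 1, so a_2 = 1.
  11 = 11*1 + 0, so a_3 = 11.
so x = [11; 2, 1, 11].
Convergents (p_i = a_i*p_{i-1} + p_{i-2}, q_i = a_i*q_{i-1} + q_{i-2} with p_{-2}=0, p_{-1}=1, q_{-2}=1, q_{-1}=0), until the denominator exceeds 10:
  i=0: a_0=11, p_0 = 11*1 + 0 = 11, q_0 = 11*0 + 1 = 1.
  i=1: a_1=2, p_1 = 2*11 + 1 = 23, q_1 = 2*1 + 0 = 2.
  i=2: a_2=1, p_2 = 1*23 + 11 = 34, q_2 = 1*2 + 1 = 3.
  i=3: a_3=11, p_3 = 11*34 + 23 = 397, q_3 = 11*3 + 2 = 35.
q_3 = 35 > 10, so the last convergent with denominator <= 10 is p_2/q_2 = 34/3.
The closest fraction with denominator <= 10 is either p_2/q_2 or the intermediate fraction (k*p_2 + p_1)/(k*q_2 + q_1) with the largest k >= 1 whose denominator stays <= 10; these approach x as k grows, and every other convergent or intermediate fraction in range is farther away.
Largest k: floor((10 - q_1)/q_2) = floor((10 - 2)/3) = 2.
That gives (2*34 + 23)/(2*3 + 2) = 91/8.
Compare the errors: |x - 34/3| = |397*3 - 34*35|/(35*3) = 1/105, and |x - 91/8| = |397*8 - 91*35|/(35*8) = 9/280.
Cross-multiplying, 1*280 = 280 < 945 = 9*105, so 1/105 is smaller: the convergent 34/3 is closer to x than 91/8.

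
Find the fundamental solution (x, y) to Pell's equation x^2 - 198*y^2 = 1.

(x, y) = (197, 14)

First expand sqrt(198) as a continued fraction. With x_i = (sqrt(198) + m_i)/d_i and (m_0, d_0) = (0, 1): a_0 = floor(sqrt(198)) = 14, since 14^2 = 196 <= 198 < 225 = 15^2.
Iterate m_{i+1} = d_i*a_i - m_i, d_{i+1} = (198 - m_{i+1}^2)/d_i, a_{i+1} = floor((a_0 + m_{i+1})/d_{i+1}):
  m_1 = 1*14 - 0 = 14, d_1 = (198 - 14^2)/1 = 2/1 = 2, a_1 = floor((14 + 14)/2) = 14.
  m_2 = 2*14 - 14 = 14, d_2 = (198 - 14^2)/2 = 2/2 = 1, a_2 = floor((14 + 14)/1) = 28.
  m_3 = 1*28 - 14 = 14, d_3 = (198 - 14^2)/1 = 2/1 = 2: (m_3, d_3) = (m_1, d_1) = (14, 2), so from here the quotients repeat a_1, a_2; the period length is 2.
So sqrt(198) = [14; (14, 28)] with period length k = 2.
k is even, so the fundamental solution of x^2 - 198y^2 = 1 is (p_{k-1}, q_{k-1}) = (p_1, q_1); compute convergents through index 1.
Convergents (p_i = a_i*p_{i-1} + p_{i-2}, q_i = a_i*q_{i-1} + q_{i-2} with p_{-2}=0, p_{-1}=1, q_{-2}=1, q_{-1}=0):
  i=0: a_0=14, p_0 = 14*1 + 0 = 14, q_0 = 14*0 + 1 = 1.
  i=1: a_1=14, p_1 = 14*14 + 1 = 197, q_1 = 14*1 + 0 = 14.
Check: 197^2 - 198*14^2 = 38809 - 38808 = 1, so (x, y) = (197, 14) solves the equation, and by the theorem it is the least positive solution.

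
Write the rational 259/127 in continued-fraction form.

[2; 25, 2, 2]

Run the Euclidean algorithm on 259 and 127; the successive quotients are the partial quotients a_0, a_1, ... (each step inverts the fractional part left over by the previous one):
  259 = 2*127 + 5, so a_0 = 2.
  127 = 25*5 + 2, so a_1 = 25.
  5 = 2*2 + 1, so a_2 = 2.
  2 = 2*1 + 0, so a_3 = 2.
The remainder reaches 0 after 4 divisions, so the expansion has 4 partial quotients, read off in order.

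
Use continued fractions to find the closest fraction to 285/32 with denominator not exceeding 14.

Expand x = 285/32 as a continued fraction with the Euclidean algorithm:
  285 = 8*32 + 29, so a_0 = 8.
  32 = 1*29 + 3, so a_1 = 1.
  29 = 9*3 + 2, so a_2 = 9.
  3 = 1*2 + 1, so a_3 = 1.
  2 = 2*1 + 0, so a_4 = 2.
so x = [8; 1, 9, 1, 2].
Convergents (p_i = a_i*p_{i-1} + p_{i-2}, q_i = a_i*q_{i-1} + q_{i-2} with p_{-2}=0, p_{-1}=1, q_{-2}=1, q_{-1}=0), until the denominator exceeds 14:
  i=0: a_0=8, p_0 = 8*1 + 0 = 8, q_0 = 8*0 + 1 = 1.
  i=1: a_1=1, p_1 = 1*8 + 1 = 9, q_1 = 1*1 + 0 = 1.
  i=2: a_2=9, p_2 = 9*9 + 8 = 89, q_2 = 9*1 + 1 = 10.
  i=3: a_3=1, p_3 = 1*89 + 9 = 98, q_3 = 1*10 + 1 = 11.
  i=4: a_4=2, p_4 = 2*98 + 89 = 285, q_4 = 2*11 + 10 = 32.
q_4 = 32 > 14, so the last convergent with denominator <= 14 is p_3/q_3 = 98/11.
The closest fraction with denominator <= 14 is either p_3/q_3 or the intermediate fraction (k*p_3 + p_2)/(k*q_3 + q_2) with the largest k >= 1 whose denominator stays <= 14; these approach x as k grows, and every other convergent or intermediate fraction in range is farther away.
Largest k: floor((14 - q_2)/q_3) = floor((14 - 10)/11) = 0.
Since k = 0, no intermediate fraction beyond p_3/q_3 has denominator <= 14, so the convergent 98/11 is the closest (its error is |285*11 - 98*32|/(32*11) = 1/352).

98/11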